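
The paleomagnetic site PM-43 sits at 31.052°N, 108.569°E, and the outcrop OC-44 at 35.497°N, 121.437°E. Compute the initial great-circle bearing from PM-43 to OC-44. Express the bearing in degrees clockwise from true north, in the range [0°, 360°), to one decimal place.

64.1°

Δλ = 12.8680°
y = sin Δλ · cos φ₂ = 0.181315
x = cos φ₁ sin φ₂ − sin φ₁ cos φ₂ cos Δλ = 0.088049
θ = atan2(y, x) = 64.0982° → 64.0982° (mod 360°)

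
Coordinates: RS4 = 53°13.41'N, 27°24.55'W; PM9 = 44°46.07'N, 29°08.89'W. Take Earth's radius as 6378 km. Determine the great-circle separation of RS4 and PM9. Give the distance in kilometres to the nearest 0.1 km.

949.7 km

RS4: φ = +53.22350°, λ = -27.40917°
PM9: φ = +44.76783°, λ = -29.14817°
Δφ = -8.4557°,  Δλ = -1.7390°
a = sin²(Δφ/2) + cos φ₁ cos φ₂ sin²(Δλ/2) = 0.005533
c = 2·arcsin(√a) = 0.148905 rad = 8.5316°
d = R·c = 6378 × 0.148905 = 949.7 km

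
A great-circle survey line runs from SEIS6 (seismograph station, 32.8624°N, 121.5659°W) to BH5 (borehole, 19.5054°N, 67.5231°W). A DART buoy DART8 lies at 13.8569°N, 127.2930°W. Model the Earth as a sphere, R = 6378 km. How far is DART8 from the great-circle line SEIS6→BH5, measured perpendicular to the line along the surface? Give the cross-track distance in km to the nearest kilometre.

δ₁₃ = central angle SEIS6→DART8 = 0.343990 rad  (haversine)
θ₁₃ = bearing SEIS6→DART8 = 196.696°,  θ₁₂ = bearing SEIS6→BH5 = 91.492°
dₓₜ = R·arcsin(sin δ₁₃ · sin(θ₁₃ − θ₁₂)) = 6378·arcsin(0.33725·sin(105.204°)) = 2114.172 km
|dₓₜ| = 2114.172 km

2114 km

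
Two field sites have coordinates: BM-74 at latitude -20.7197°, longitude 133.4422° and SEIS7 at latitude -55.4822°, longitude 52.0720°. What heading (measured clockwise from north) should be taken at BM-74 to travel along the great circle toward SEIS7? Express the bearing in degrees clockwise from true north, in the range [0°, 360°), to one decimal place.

Δλ = -81.3702°
y = sin Δλ · cos φ₂ = -0.560247
x = cos φ₁ sin φ₂ − sin φ₁ cos φ₂ cos Δλ = -0.740577
θ = atan2(y, x) = -142.8925° → 217.1075° (mod 360°)

217.1°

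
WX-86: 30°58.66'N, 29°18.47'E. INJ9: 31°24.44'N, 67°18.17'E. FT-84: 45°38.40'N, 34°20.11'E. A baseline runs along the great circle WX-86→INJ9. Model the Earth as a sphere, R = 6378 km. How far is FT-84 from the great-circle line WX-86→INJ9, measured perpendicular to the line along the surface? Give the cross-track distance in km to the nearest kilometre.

1536 km

WX-86: φ = +30.97767°, λ = +29.30783°
INJ9: φ = +31.40733°, λ = +67.30283°
FT-84: φ = +45.64000°, λ = +34.33517°
δ₁₃ = central angle WX-86→FT-84 = 0.264863 rad  (haversine)
θ₁₃ = bearing WX-86→FT-84 = 13.536°,  θ₁₂ = bearing WX-86→INJ9 = 79.161°
dₓₜ = R·arcsin(sin δ₁₃ · sin(θ₁₃ − θ₁₂)) = 6378·arcsin(0.26178·sin(-65.625°)) = -1535.585 km
|dₓₜ| = 1535.585 km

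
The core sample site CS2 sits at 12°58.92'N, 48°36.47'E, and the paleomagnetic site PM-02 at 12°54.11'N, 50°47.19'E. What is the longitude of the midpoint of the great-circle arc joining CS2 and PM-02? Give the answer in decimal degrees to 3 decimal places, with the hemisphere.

CS2: φ = +12.98200°, λ = +48.60783°
PM-02: φ = +12.90183°, λ = +50.78650°
Bx = cos φ₂ cos Δλ = 0.974049,  By = cos φ₂ sin Δλ = 0.037056
φₘ = atan2(sin φ₁ + sin φ₂, √((cos φ₁ + Bx)² + By²)) = 12.94418°
λₘ = λ₁ + atan2(By, cos φ₁ + Bx) = 49.69734°

49.697°E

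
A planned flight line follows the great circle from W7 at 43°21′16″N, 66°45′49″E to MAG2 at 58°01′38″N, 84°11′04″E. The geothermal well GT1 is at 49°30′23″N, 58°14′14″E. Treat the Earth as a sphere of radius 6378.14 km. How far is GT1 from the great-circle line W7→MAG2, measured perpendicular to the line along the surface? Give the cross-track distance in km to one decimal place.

W7: φ = +43.35444°, λ = +66.76361°
MAG2: φ = +58.02722°, λ = +84.18444°
GT1: φ = +49.50639°, λ = +58.23722°
δ₁₃ = central angle W7→GT1 = 0.148307 rad  (haversine)
θ₁₃ = bearing W7→GT1 = 319.340°,  θ₁₂ = bearing W7→MAG2 = 30.422°
dₓₜ = R·arcsin(sin δ₁₃ · sin(θ₁₃ − θ₁₂)) = 6378.14·arcsin(0.14776·sin(288.918°)) = -894.477 km
|dₓₜ| = 894.477 km

894.5 km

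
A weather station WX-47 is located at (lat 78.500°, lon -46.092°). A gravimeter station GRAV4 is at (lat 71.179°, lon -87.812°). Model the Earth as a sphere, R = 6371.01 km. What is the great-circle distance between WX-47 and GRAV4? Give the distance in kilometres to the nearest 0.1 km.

Δφ = -7.3210°,  Δλ = -41.7200°
a = sin²(Δφ/2) + cos φ₁ cos φ₂ sin²(Δλ/2) = 0.012232
c = 2·arcsin(√a) = 0.221646 rad = 12.6994°
d = R·c = 6371.01 × 0.221646 = 1412.1 km

1412.1 km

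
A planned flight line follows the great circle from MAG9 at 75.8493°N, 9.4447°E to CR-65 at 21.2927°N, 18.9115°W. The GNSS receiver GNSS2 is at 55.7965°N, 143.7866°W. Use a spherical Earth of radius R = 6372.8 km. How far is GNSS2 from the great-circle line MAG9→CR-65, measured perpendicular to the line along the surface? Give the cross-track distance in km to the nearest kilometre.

δ₁₃ = central angle MAG9→GNSS2 = 0.824054 rad  (haversine)
θ₁₃ = bearing MAG9→GNSS2 = 339.820°,  θ₁₂ = bearing MAG9→CR-65 = 212.070°
dₓₜ = R·arcsin(sin δ₁₃ · sin(θ₁₃ − θ₁₂)) = 6372.8·arcsin(0.73391·sin(127.750°)) = 3945.313 km
|dₓₜ| = 3945.313 km

3945 km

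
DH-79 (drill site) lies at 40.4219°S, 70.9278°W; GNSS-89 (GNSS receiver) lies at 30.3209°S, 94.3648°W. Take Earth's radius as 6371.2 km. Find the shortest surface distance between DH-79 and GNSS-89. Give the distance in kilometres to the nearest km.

2393 km

Δφ = 10.1010°,  Δλ = -23.4370°
a = sin²(Δφ/2) + cos φ₁ cos φ₂ sin²(Δλ/2) = 0.034858
c = 2·arcsin(√a) = 0.375611 rad = 21.5209°
d = R·c = 6371.2 × 0.375611 = 2393.1 km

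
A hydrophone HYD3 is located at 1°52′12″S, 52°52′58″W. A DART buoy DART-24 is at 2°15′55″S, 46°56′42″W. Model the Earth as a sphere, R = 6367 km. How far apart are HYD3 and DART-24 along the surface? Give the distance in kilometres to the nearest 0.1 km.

660.9 km

HYD3: φ = -1.87000°, λ = -52.88278°
DART-24: φ = -2.26528°, λ = -46.94500°
Δφ = -0.3953°,  Δλ = 5.9378°
a = sin²(Δφ/2) + cos φ₁ cos φ₂ sin²(Δλ/2) = 0.002691
c = 2·arcsin(√a) = 0.103796 rad = 5.9470°
d = R·c = 6367 × 0.103796 = 660.9 km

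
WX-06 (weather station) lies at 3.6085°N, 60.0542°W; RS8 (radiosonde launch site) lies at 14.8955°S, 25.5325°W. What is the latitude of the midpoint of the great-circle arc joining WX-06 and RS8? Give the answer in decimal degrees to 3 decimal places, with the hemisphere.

5.908°S

Bx = cos φ₂ cos Δλ = 0.796225,  By = cos φ₂ sin Δλ = 0.547674
φₘ = atan2(sin φ₁ + sin φ₂, √((cos φ₁ + Bx)² + By²)) = -5.90773°
λₘ = λ₁ + atan2(By, cos φ₁ + Bx) = -43.07992°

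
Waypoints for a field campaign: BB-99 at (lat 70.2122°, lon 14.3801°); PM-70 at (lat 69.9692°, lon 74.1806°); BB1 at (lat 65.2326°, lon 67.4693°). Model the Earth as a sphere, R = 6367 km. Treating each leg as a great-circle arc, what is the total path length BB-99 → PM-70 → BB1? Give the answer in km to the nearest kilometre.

BB-99→PM-70: c = 0.341177 rad, d = 2172.27 km
PM-70→BB1: c = 0.093826 rad, d = 597.39 km
Total = 2172.27 + 597.39 = 2769.67 km

2770 km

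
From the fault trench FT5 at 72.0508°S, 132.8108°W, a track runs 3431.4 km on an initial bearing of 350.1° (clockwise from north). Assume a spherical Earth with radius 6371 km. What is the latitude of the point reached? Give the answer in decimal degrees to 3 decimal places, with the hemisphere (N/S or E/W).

41.371°S

δ = d/R = 3431.4/6371 = 0.538597 rad
φ₂ = arcsin(sin φ₁ cos δ + cos φ₁ sin δ cos θ)
   = arcsin(-0.95133·0.85843 + 0.30817·0.51293·0.98511) = -41.37094°
λ₂ = λ₁ + atan2(sin θ sin δ cos φ₁, cos δ − sin φ₁ sin φ₂) = -139.55945°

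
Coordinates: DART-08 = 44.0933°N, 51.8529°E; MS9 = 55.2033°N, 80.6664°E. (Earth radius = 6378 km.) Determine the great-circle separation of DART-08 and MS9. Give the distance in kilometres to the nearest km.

2392 km

Δφ = 11.1100°,  Δλ = 28.8135°
a = sin²(Δφ/2) + cos φ₁ cos φ₂ sin²(Δλ/2) = 0.034742
c = 2·arcsin(√a) = 0.374977 rad = 21.4846°
d = R·c = 6378 × 0.374977 = 2391.6 km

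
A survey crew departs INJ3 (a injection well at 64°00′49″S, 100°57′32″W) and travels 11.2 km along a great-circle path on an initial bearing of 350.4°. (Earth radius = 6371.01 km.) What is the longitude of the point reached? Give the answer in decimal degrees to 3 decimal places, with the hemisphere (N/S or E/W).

INJ3: φ = -64.01361°, λ = -100.95889°
δ = d/R = 11.2/6371.01 = 0.001758 rad
φ₂ = arcsin(sin φ₁ cos δ + cos φ₁ sin δ cos θ)
   = arcsin(-0.89890·1.00000 + 0.43816·0.00176·0.98600) = -63.91429°
λ₂ = λ₁ + atan2(sin θ sin δ cos φ₁, cos δ − sin φ₁ sin φ₂) = -100.99709°

100.997°W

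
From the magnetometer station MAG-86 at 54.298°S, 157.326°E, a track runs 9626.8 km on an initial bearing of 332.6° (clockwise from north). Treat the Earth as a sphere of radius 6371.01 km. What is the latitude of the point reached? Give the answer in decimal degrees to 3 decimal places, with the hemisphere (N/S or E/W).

27.948°N

δ = d/R = 9626.8/6371.01 = 1.511032 rad
φ₂ = arcsin(sin φ₁ cos δ + cos φ₁ sin δ cos θ)
   = arcsin(-0.81206·0.05973 + 0.58357·0.99821·0.88782) = 27.94823°
λ₂ = λ₁ + atan2(sin θ sin δ cos φ₁, cos δ − sin φ₁ sin φ₂) = 125.99185°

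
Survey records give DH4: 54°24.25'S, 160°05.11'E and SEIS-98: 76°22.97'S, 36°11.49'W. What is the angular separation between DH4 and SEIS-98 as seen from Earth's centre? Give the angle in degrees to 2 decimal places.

DH4: φ = -54.40417°, λ = +160.08517°
SEIS-98: φ = -76.38283°, λ = -36.19150°
Δφ = -21.9787°,  Δλ = 163.7233°
a = sin²(Δφ/2) + cos φ₁ cos φ₂ sin²(Δλ/2) = 0.170629
c = 2·arcsin(√a) = 0.851652 rad = 48.7960°

48.80°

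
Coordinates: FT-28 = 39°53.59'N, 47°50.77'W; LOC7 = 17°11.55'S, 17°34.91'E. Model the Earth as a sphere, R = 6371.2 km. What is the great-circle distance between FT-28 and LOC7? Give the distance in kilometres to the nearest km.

9272 km

FT-28: φ = +39.89317°, λ = -47.84617°
LOC7: φ = -17.19250°, λ = +17.58183°
Δφ = -57.0857°,  Δλ = 65.4280°
a = sin²(Δφ/2) + cos φ₁ cos φ₂ sin²(Δλ/2) = 0.442392
c = 2·arcsin(√a) = 1.455323 rad = 83.3839°
d = R·c = 6371.2 × 1.455323 = 9272.2 km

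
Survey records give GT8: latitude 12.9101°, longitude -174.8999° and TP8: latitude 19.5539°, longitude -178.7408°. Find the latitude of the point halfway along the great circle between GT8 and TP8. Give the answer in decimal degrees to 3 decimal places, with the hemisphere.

16.241°N

Bx = cos φ₂ cos Δλ = 0.940210,  By = cos φ₂ sin Δλ = -0.063123
φₘ = atan2(sin φ₁ + sin φ₂, √((cos φ₁ + Bx)² + By²)) = 16.24064°
λₘ = λ₁ + atan2(By, cos φ₁ + Bx) = -176.78789°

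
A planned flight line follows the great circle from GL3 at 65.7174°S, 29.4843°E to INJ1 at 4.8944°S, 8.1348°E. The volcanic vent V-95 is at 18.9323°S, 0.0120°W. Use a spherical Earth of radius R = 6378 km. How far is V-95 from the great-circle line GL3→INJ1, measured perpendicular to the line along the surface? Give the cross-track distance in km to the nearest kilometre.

1110 km

δ₁₃ = central angle GL3→V-95 = 0.883670 rad  (haversine)
θ₁₃ = bearing GL3→V-95 = 322.955°,  θ₁₂ = bearing GL3→INJ1 = 335.897°
dₓₜ = R·arcsin(sin δ₁₃ · sin(θ₁₃ − θ₁₂)) = 6378·arcsin(0.77307·sin(-12.943°)) = -1109.930 km
|dₓₜ| = 1109.930 km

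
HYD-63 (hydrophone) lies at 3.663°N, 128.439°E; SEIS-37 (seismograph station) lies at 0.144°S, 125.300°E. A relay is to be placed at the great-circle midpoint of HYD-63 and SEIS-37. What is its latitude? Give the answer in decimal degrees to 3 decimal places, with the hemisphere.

1.760°N

Bx = cos φ₂ cos Δλ = 0.998496,  By = cos φ₂ sin Δλ = -0.054758
φₘ = atan2(sin φ₁ + sin φ₂, √((cos φ₁ + Bx)² + By²)) = 1.76016°
λₘ = λ₁ + atan2(By, cos φ₁ + Bx) = 126.86790°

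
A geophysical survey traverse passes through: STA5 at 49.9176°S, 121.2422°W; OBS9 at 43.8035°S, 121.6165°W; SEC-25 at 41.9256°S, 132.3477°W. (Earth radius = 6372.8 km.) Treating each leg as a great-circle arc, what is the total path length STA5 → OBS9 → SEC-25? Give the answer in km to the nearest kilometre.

1579 km

STA5→OBS9: c = 0.106804 rad, d = 680.64 km
OBS9→SEC-25: c = 0.141027 rad, d = 898.74 km
Total = 680.64 + 898.74 = 1579.38 km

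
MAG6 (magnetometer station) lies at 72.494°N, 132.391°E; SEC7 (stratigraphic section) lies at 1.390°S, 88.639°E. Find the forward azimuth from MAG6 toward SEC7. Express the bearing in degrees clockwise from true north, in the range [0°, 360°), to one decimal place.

Δλ = -43.7520°
y = sin Δλ · cos φ₂ = -0.691335
x = cos φ₁ sin φ₂ − sin φ₁ cos φ₂ cos Δλ = -0.695979
θ = atan2(y, x) = -135.1918° → 224.8082° (mod 360°)

224.8°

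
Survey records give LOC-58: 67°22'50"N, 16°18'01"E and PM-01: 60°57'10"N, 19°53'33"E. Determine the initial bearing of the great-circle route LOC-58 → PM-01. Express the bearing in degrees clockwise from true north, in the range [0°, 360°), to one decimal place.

164.7°

LOC-58: φ = +67.38056°, λ = +16.30028°
PM-01: φ = +60.95278°, λ = +19.89250°
Δλ = 3.5922°
y = sin Δλ · cos φ₂ = 0.030421
x = cos φ₁ sin φ₂ − sin φ₁ cos φ₂ cos Δλ = -0.111070
θ = atan2(y, x) = 164.6829° → 164.6829° (mod 360°)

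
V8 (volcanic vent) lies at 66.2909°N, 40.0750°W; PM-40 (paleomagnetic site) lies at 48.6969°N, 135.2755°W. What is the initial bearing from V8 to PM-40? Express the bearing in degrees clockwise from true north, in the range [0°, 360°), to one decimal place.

Δλ = -95.2005°
y = sin Δλ · cos φ₂ = -0.657325
x = cos φ₁ sin φ₂ − sin φ₁ cos φ₂ cos Δλ = 0.356841
θ = atan2(y, x) = -61.5038° → 298.4962° (mod 360°)

298.5°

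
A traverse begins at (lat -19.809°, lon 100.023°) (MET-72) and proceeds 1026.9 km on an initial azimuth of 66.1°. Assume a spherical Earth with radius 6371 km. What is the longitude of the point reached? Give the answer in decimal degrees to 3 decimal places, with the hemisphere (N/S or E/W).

108.797°E

δ = d/R = 1026.9/6371 = 0.161183 rad
φ₂ = arcsin(sin φ₁ cos δ + cos φ₁ sin δ cos θ)
   = arcsin(-0.33889·0.98704 + 0.94083·0.16049·0.40514) = -15.86197°
λ₂ = λ₁ + atan2(sin θ sin δ cos φ₁, cos δ − sin φ₁ sin φ₂) = 108.79677°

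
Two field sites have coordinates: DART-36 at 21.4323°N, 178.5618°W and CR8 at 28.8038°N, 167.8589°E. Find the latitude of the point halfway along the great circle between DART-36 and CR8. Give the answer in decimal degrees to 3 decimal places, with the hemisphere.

25.273°N

Bx = cos φ₂ cos Δλ = 0.851779,  By = cos φ₂ sin Δλ = -0.205741
φₘ = atan2(sin φ₁ + sin φ₂, √((cos φ₁ + Bx)² + By²)) = 25.27324°
λₘ = λ₁ + atan2(By, cos φ₁ + Bx) = 174.85456°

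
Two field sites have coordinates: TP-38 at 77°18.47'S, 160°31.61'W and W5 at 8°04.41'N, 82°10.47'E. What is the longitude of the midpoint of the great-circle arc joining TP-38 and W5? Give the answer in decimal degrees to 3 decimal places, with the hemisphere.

94.557°E

TP-38: φ = -77.30783°, λ = -160.52683°
W5: φ = +8.07350°, λ = +82.17450°
Bx = cos φ₂ cos Δλ = -0.454083,  By = cos φ₂ sin Δλ = -0.879820
φₘ = atan2(sin φ₁ + sin φ₂, √((cos φ₁ + Bx)² + By²)) = -42.52736°
λₘ = λ₁ + atan2(By, cos φ₁ + Bx) = 94.55685°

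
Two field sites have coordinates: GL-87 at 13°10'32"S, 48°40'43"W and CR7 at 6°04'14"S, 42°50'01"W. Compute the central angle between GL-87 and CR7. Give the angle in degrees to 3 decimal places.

GL-87: φ = -13.17556°, λ = -48.67861°
CR7: φ = -6.07056°, λ = -42.83361°
Δφ = 7.1050°,  Δλ = 5.8450°
a = sin²(Δφ/2) + cos φ₁ cos φ₂ sin²(Δλ/2) = 0.006356
c = 2·arcsin(√a) = 0.159622 rad = 9.1457°

9.146°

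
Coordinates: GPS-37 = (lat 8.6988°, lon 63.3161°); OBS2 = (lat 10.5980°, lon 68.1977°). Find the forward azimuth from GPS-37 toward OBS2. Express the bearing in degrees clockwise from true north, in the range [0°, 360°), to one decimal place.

Δλ = 4.8816°
y = sin Δλ · cos φ₂ = 0.083645
x = cos φ₁ sin φ₂ − sin φ₁ cos φ₂ cos Δλ = 0.033680
θ = atan2(y, x) = 68.0674° → 68.0674° (mod 360°)

68.1°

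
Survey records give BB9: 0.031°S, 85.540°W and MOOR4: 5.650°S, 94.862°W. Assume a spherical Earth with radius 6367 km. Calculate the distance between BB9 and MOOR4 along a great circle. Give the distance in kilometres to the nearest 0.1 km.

Δφ = -5.6190°,  Δλ = -9.3220°
a = sin²(Δφ/2) + cos φ₁ cos φ₂ sin²(Δλ/2) = 0.008974
c = 2·arcsin(√a) = 0.189743 rad = 10.8715°
d = R·c = 6367 × 0.189743 = 1208.1 km

1208.1 km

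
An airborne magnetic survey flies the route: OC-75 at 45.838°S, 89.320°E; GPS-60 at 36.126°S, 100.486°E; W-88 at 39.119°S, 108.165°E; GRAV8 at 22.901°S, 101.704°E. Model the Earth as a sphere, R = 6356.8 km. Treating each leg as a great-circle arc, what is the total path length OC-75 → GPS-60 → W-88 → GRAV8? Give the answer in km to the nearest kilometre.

OC-75→GPS-60: c = 0.224004 rad, d = 1423.95 km
GPS-60→W-88: c = 0.118254 rad, d = 751.72 km
W-88→GRAV8: c = 0.298880 rad, d = 1899.92 km
Total = 1423.95 + 751.72 + 1899.92 = 4075.59 km

4076 km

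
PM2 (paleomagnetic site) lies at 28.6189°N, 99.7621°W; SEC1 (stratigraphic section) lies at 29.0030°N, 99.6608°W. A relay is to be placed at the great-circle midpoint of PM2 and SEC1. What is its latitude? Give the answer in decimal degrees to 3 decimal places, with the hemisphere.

28.811°N

Bx = cos φ₂ cos Δλ = 0.874593,  By = cos φ₂ sin Δλ = 0.001546
φₘ = atan2(sin φ₁ + sin φ₂, √((cos φ₁ + Bx)² + By²)) = 28.81096°
λₘ = λ₁ + atan2(By, cos φ₁ + Bx) = -99.71154°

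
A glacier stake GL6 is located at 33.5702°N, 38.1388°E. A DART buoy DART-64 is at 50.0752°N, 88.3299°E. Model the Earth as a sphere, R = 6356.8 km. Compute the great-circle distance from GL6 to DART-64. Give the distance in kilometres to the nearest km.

Δφ = 16.5050°,  Δλ = 50.1911°
a = sin²(Δφ/2) + cos φ₁ cos φ₂ sin²(Δλ/2) = 0.116794
c = 2·arcsin(√a) = 0.697560 rad = 39.9673°
d = R·c = 6356.8 × 0.697560 = 4434.3 km

4434 km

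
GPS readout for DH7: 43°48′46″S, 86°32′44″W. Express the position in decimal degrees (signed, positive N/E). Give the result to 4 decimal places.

-43.8128°, -86.5456°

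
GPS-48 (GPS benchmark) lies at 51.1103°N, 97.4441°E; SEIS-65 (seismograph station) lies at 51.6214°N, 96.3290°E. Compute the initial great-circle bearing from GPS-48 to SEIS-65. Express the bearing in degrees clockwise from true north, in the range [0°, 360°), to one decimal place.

306.7°

Δλ = -1.1151°
y = sin Δλ · cos φ₂ = -0.012082
x = cos φ₁ sin φ₂ − sin φ₁ cos φ₂ cos Δλ = 0.009012
θ = atan2(y, x) = -53.2823° → 306.7177° (mod 360°)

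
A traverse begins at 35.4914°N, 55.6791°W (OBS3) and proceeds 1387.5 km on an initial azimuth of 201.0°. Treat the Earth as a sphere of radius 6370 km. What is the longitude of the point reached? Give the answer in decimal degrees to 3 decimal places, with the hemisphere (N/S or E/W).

60.532°W

δ = d/R = 1387.5/6370 = 0.217818 rad
φ₂ = arcsin(sin φ₁ cos δ + cos φ₁ sin δ cos θ)
   = arcsin(0.58058·0.97637 + 0.81420·0.21610·-0.93358) = 23.74082°
λ₂ = λ₁ + atan2(sin θ sin δ cos φ₁, cos δ − sin φ₁ sin φ₂) = -60.53227°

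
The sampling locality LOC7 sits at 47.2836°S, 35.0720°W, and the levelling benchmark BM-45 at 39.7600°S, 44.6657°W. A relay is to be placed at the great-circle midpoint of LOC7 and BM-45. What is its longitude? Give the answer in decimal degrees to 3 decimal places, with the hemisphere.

Bx = cos φ₂ cos Δλ = 0.757979,  By = cos φ₂ sin Δλ = -0.128117
φₘ = atan2(sin φ₁ + sin φ₂, √((cos φ₁ + Bx)² + By²)) = -43.62180°
λₘ = λ₁ + atan2(By, cos φ₁ + Bx) = -40.16908°

40.169°W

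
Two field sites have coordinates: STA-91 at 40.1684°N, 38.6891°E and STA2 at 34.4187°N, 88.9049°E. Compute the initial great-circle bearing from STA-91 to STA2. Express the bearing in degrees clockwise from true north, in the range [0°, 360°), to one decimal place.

81.8°

Δλ = 50.2158°
y = sin Δλ · cos φ₂ = 0.633925
x = cos φ₁ sin φ₂ − sin φ₁ cos φ₂ cos Δλ = 0.091431
θ = atan2(y, x) = 81.7928° → 81.7928° (mod 360°)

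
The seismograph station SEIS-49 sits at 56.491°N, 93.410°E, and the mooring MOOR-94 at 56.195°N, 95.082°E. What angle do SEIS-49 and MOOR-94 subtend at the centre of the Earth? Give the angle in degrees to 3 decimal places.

Δφ = -0.2960°,  Δλ = 1.6720°
a = sin²(Δφ/2) + cos φ₁ cos φ₂ sin²(Δλ/2) = 0.000072
c = 2·arcsin(√a) = 0.016978 rad = 0.9728°

0.973°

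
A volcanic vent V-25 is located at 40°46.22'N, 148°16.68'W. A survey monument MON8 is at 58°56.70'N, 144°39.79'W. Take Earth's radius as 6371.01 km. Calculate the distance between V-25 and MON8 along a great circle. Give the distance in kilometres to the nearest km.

2037 km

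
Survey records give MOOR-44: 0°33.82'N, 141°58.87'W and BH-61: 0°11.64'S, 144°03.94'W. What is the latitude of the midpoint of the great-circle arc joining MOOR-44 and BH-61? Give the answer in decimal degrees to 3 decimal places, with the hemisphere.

0.185°N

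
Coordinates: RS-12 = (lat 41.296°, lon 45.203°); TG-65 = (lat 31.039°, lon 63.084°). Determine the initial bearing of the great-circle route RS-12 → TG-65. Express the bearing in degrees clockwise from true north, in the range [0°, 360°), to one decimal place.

Δλ = 17.8810°
y = sin Δλ · cos φ₂ = 0.263078
x = cos φ₁ sin φ₂ − sin φ₁ cos φ₂ cos Δλ = -0.150750
θ = atan2(y, x) = 119.8138° → 119.8138° (mod 360°)

119.8°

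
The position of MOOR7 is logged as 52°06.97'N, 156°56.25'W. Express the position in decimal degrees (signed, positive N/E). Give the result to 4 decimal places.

lat: 52.1162° N → +52.1162°
lon: 156.9375° W → -156.9375°

+52.1162°, -156.9375°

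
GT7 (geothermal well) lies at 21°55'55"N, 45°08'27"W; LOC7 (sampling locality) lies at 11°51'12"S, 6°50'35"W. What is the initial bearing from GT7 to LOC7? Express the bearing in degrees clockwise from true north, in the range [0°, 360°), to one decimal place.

128.2°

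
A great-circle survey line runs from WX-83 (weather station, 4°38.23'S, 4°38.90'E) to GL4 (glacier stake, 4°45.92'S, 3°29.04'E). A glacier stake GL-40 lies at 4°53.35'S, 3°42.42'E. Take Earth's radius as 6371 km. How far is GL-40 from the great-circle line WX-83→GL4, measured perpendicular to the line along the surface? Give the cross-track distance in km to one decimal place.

WX-83: φ = -4.63717°, λ = +4.64833°
GL4: φ = -4.76533°, λ = +3.48400°
GL-40: φ = -4.88917°, λ = +3.70700°
δ₁₃ = central angle WX-83→GL-40 = 0.016953 rad  (haversine)
θ₁₃ = bearing WX-83→GL-40 = 254.925°,  θ₁₂ = bearing WX-83→GL4 = 263.650°
dₓₜ = R·arcsin(sin δ₁₃ · sin(θ₁₃ − θ₁₂)) = 6371·arcsin(0.01695·sin(-8.725°)) = -16.383 km
|dₓₜ| = 16.383 km

16.4 km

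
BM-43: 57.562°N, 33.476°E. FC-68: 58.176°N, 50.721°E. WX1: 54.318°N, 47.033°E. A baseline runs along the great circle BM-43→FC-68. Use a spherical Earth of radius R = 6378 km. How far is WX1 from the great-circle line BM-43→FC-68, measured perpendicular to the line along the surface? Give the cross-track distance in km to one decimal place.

436.8 km

δ₁₃ = central angle BM-43→WX1 = 0.143788 rad  (haversine)
θ₁₃ = bearing BM-43→WX1 = 107.409°,  θ₁₂ = bearing BM-43→FC-68 = 78.881°
dₓₜ = R·arcsin(sin δ₁₃ · sin(θ₁₃ − θ₁₂)) = 6378·arcsin(0.14329·sin(28.527°)) = 436.814 km
|dₓₜ| = 436.814 km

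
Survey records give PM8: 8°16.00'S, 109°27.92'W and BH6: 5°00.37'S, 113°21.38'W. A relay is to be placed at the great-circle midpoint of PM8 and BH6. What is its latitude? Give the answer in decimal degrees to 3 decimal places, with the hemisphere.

6.640°S

PM8: φ = -8.26667°, λ = -109.46533°
BH6: φ = -5.00617°, λ = -113.35633°
Bx = cos φ₂ cos Δλ = 0.993889,  By = cos φ₂ sin Δλ = -0.067600
φₘ = atan2(sin φ₁ + sin φ₂, √((cos φ₁ + Bx)² + By²)) = -6.64021°
λₘ = λ₁ + atan2(By, cos φ₁ + Bx) = -111.41728°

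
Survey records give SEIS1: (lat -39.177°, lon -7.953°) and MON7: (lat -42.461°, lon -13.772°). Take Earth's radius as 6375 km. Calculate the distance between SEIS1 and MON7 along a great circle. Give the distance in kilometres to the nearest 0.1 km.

611.0 km

Δφ = -3.2840°,  Δλ = -5.8190°
a = sin²(Δφ/2) + cos φ₁ cos φ₂ sin²(Δλ/2) = 0.002295
c = 2·arcsin(√a) = 0.095839 rad = 5.4912°
d = R·c = 6375 × 0.095839 = 611.0 km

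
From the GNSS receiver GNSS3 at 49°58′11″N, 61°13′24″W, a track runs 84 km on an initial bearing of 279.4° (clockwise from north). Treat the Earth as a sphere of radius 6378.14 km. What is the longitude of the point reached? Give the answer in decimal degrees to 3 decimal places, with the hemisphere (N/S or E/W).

62.384°W

GNSS3: φ = +49.96972°, λ = -61.22333°
δ = d/R = 84/6378.14 = 0.013170 rad
φ₂ = arcsin(sin φ₁ cos δ + cos φ₁ sin δ cos θ)
   = arcsin(0.76570·0.99991 + 0.64319·0.01317·0.16333) = 50.08719°
λ₂ = λ₁ + atan2(sin θ sin δ cos φ₁, cos δ − sin φ₁ sin φ₂) = -62.38365°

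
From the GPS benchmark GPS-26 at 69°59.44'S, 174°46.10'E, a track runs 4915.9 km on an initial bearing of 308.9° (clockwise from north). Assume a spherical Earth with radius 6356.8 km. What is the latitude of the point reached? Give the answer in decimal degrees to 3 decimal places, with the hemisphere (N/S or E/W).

GPS-26: φ = -69.99067°, λ = +174.76833°
δ = d/R = 4915.9/6356.8 = 0.773329 rad
φ₂ = arcsin(sin φ₁ cos δ + cos φ₁ sin δ cos θ)
   = arcsin(-0.93964·0.71559 + 0.34217·0.69852·0.62796) = -31.48673°
λ₂ = λ₁ + atan2(sin θ sin δ cos φ₁, cos δ − sin φ₁ sin φ₂) = 135.16405°

31.487°S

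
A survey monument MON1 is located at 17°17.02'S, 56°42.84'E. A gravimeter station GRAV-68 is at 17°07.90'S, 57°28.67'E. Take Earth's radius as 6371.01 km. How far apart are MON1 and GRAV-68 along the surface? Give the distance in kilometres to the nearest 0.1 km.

82.9 km

MON1: φ = -17.28367°, λ = +56.71400°
GRAV-68: φ = -17.13167°, λ = +57.47783°
Δφ = 0.1520°,  Δλ = 0.7638°
a = sin²(Δφ/2) + cos φ₁ cos φ₂ sin²(Δλ/2) = 0.000042
c = 2·arcsin(√a) = 0.013008 rad = 0.7453°
d = R·c = 6371.01 × 0.013008 = 82.9 km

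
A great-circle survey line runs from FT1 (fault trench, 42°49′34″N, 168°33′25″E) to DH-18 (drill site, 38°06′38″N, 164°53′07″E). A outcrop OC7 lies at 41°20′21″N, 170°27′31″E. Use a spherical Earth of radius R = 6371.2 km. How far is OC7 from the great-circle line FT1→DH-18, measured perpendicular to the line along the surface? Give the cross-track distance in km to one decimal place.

FT1: φ = +42.82611°, λ = +168.55694°
DH-18: φ = +38.11056°, λ = +164.88528°
OC7: φ = +41.33917°, λ = +170.45861°
δ₁₃ = central angle FT1→OC7 = 0.035779 rad  (haversine)
θ₁₃ = bearing FT1→OC7 = 135.853°,  θ₁₂ = bearing FT1→DH-18 = 211.849°
dₓₜ = R·arcsin(sin δ₁₃ · sin(θ₁₃ − θ₁₂)) = 6371.2·arcsin(0.03577·sin(-75.996°)) = -221.180 km
|dₓₜ| = 221.180 km

221.2 km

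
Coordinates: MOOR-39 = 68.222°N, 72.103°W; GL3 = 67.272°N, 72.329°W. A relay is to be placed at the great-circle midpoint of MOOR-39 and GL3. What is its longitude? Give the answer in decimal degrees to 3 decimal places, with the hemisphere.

72.218°W

Bx = cos φ₂ cos Δλ = 0.386354,  By = cos φ₂ sin Δλ = -0.001524
φₘ = atan2(sin φ₁ + sin φ₂, √((cos φ₁ + Bx)² + By²)) = 67.74704°
λₘ = λ₁ + atan2(By, cos φ₁ + Bx) = -72.21829°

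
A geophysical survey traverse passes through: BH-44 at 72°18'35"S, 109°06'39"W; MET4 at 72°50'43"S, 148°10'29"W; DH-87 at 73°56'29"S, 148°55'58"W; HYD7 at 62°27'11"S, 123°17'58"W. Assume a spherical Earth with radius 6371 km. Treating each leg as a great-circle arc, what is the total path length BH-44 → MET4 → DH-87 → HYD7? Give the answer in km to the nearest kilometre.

BH-44: φ = -72.30972°, λ = -109.11083°
MET4: φ = -72.84528°, λ = -148.17472°
DH-87: φ = -73.94139°, λ = -148.93278°
HYD7: φ = -62.45306°, λ = -123.29944°
BH-44→MET4: c = 0.200739 rad, d = 1278.91 km
MET4→DH-87: c = 0.019500 rad, d = 124.24 km
DH-87→HYD7: c = 0.256142 rad, d = 1631.88 km
Total = 1278.91 + 124.24 + 1631.88 = 3035.03 km

3035 km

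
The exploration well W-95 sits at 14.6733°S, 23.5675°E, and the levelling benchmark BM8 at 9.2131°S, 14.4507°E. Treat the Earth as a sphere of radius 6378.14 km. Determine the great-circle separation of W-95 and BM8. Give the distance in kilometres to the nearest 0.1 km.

1163.8 km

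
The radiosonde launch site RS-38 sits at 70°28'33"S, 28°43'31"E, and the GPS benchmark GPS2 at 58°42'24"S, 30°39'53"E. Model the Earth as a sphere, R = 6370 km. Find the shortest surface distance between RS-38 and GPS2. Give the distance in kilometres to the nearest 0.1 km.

RS-38: φ = -70.47583°, λ = +28.72528°
GPS2: φ = -58.70667°, λ = +30.66472°
Δφ = 11.7692°,  Δλ = 1.9394°
a = sin²(Δφ/2) + cos φ₁ cos φ₂ sin²(Δλ/2) = 0.010561
c = 2·arcsin(√a) = 0.205898 rad = 11.7971°
d = R·c = 6370 × 0.205898 = 1311.6 km

1311.6 km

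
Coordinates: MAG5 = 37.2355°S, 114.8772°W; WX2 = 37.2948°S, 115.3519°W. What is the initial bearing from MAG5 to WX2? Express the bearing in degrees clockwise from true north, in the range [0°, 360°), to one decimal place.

Δλ = -0.4747°
y = sin Δλ · cos φ₂ = -0.006591
x = cos φ₁ sin φ₂ − sin φ₁ cos φ₂ cos Δλ = -0.001052
θ = atan2(y, x) = -99.0644° → 260.9356° (mod 360°)

260.9°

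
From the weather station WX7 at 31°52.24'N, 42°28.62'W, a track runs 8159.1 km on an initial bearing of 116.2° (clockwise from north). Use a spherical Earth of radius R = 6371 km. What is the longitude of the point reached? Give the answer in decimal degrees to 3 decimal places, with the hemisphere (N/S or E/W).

WX7: φ = +31.87067°, λ = -42.47700°
δ = d/R = 8159.1/6371 = 1.280662 rad
φ₂ = arcsin(sin φ₁ cos δ + cos φ₁ sin δ cos θ)
   = arcsin(0.52800·0.28608 + 0.84924·0.95821·-0.44151) = -12.01824°
λ₂ = λ₁ + atan2(sin θ sin δ cos φ₁, cos δ − sin φ₁ sin φ₂) = 19.04797°

19.048°E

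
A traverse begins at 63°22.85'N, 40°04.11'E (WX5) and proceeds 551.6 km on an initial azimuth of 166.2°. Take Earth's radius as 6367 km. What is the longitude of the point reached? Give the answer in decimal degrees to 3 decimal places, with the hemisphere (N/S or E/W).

WX5: φ = +63.38083°, λ = +40.06850°
δ = d/R = 551.6/6367 = 0.086634 rad
φ₂ = arcsin(sin φ₁ cos δ + cos φ₁ sin δ cos θ)
   = arcsin(0.89400·0.99625 + 0.44806·0.08653·-0.97113) = 58.53970°
λ₂ = λ₁ + atan2(sin θ sin δ cos φ₁, cos δ − sin φ₁ sin φ₂) = 42.33491°

42.335°E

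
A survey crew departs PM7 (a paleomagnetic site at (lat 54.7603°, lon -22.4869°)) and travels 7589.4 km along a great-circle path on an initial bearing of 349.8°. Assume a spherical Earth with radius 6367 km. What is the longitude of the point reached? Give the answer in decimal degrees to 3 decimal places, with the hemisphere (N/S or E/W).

174.654°E

δ = d/R = 7589.4/6367 = 1.191990 rad
φ₂ = arcsin(sin φ₁ cos δ + cos φ₁ sin δ cos θ)
   = arcsin(0.81675·0.36981 + 0.57700·0.92911·0.98420) = 56.06408°
λ₂ = λ₁ + atan2(sin θ sin δ cos φ₁, cos δ − sin φ₁ sin φ₂) = 174.65370°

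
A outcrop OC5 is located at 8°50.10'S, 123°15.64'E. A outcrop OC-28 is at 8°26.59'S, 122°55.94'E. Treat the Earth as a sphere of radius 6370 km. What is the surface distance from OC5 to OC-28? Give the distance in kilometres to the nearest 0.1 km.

56.6 km

OC5: φ = -8.83500°, λ = +123.26067°
OC-28: φ = -8.44317°, λ = +122.93233°
Δφ = 0.3918°,  Δλ = -0.3283°
a = sin²(Δφ/2) + cos φ₁ cos φ₂ sin²(Δλ/2) = 0.000020
c = 2·arcsin(√a) = 0.008881 rad = 0.5088°
d = R·c = 6370 × 0.008881 = 56.6 km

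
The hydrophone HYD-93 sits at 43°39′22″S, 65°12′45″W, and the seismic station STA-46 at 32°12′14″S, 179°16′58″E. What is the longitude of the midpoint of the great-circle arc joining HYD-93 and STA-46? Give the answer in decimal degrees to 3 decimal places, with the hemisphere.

130.026°W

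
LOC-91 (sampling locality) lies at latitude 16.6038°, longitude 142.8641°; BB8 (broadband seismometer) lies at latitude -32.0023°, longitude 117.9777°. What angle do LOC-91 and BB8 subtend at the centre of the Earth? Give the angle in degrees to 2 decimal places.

Δφ = -48.6061°,  Δλ = -24.8864°
a = sin²(Δφ/2) + cos φ₁ cos φ₂ sin²(Δλ/2) = 0.207115
c = 2·arcsin(√a) = 0.944965 rad = 54.1425°

54.14°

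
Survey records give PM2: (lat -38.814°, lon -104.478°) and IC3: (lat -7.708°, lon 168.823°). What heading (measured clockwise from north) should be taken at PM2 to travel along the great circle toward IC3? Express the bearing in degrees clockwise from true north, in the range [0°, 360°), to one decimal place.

266.0°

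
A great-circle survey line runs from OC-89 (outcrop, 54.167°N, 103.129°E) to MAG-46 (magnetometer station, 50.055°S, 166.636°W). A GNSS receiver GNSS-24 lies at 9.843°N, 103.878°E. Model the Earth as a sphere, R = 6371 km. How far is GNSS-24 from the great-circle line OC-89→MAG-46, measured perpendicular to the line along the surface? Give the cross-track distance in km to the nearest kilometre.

δ₁₃ = central angle OC-89→GNSS-24 = 0.773670 rad  (haversine)
θ₁₃ = bearing OC-89→GNSS-24 = 178.944°,  θ₁₂ = bearing OC-89→MAG-46 = 124.827°
dₓₜ = R·arcsin(sin δ₁₃ · sin(θ₁₃ − θ₁₂)) = 6371·arcsin(0.69877·sin(54.117°)) = 3834.226 km
|dₓₜ| = 3834.226 km

3834 km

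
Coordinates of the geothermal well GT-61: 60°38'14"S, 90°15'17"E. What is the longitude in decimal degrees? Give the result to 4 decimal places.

90° + 15′/60 + 17″/3600 = 90 + 0.25000 + 0.00472 = 90.2547°

90.2547°E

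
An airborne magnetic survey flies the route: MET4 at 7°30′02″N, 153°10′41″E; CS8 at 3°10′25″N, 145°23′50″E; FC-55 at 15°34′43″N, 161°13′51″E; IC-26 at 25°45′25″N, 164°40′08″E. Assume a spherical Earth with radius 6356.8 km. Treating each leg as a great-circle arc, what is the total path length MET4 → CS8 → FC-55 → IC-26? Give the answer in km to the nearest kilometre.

4379 km

MET4: φ = +7.50056°, λ = +153.17806°
CS8: φ = +3.17361°, λ = +145.39722°
FC-55: φ = +15.57861°, λ = +161.23083°
IC-26: φ = +25.75694°, λ = +164.66889°
MET4→CS8: c = 0.154843 rad, d = 984.31 km
CS8→FC-55: c = 0.347692 rad, d = 2210.21 km
FC-55→IC-26: c = 0.186274 rad, d = 1184.11 km
Total = 984.31 + 2210.21 + 1184.11 = 4378.62 km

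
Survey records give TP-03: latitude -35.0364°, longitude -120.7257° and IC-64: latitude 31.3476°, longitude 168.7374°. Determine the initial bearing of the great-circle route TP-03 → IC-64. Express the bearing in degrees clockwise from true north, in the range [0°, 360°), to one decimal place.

306.2°

Δλ = -70.5369°
y = sin Δλ · cos φ₂ = -0.805225
x = cos φ₁ sin φ₂ − sin φ₁ cos φ₂ cos Δλ = 0.589323
θ = atan2(y, x) = -53.8006° → 306.1994° (mod 360°)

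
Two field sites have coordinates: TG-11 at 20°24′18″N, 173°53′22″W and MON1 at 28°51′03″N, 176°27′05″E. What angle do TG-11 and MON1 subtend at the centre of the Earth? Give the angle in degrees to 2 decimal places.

12.17°

TG-11: φ = +20.40500°, λ = -173.88944°
MON1: φ = +28.85083°, λ = +176.45139°
Δφ = 8.4458°,  Δλ = -9.6592°
a = sin²(Δφ/2) + cos φ₁ cos φ₂ sin²(Δλ/2) = 0.011241
c = 2·arcsin(√a) = 0.212450 rad = 12.1725°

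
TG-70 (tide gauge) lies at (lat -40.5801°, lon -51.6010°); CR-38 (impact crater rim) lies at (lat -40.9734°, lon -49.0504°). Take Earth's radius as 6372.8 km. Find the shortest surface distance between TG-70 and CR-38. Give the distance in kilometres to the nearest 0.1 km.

Δφ = -0.3933°,  Δλ = 2.5506°
a = sin²(Δφ/2) + cos φ₁ cos φ₂ sin²(Δλ/2) = 0.000296
c = 2·arcsin(√a) = 0.034401 rad = 1.9710°
d = R·c = 6372.8 × 0.034401 = 219.2 km

219.2 km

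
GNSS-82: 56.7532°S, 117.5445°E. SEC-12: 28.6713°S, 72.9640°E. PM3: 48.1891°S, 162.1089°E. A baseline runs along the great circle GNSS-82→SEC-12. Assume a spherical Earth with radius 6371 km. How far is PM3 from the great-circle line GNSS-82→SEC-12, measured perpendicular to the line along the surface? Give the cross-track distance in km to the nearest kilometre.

1096 km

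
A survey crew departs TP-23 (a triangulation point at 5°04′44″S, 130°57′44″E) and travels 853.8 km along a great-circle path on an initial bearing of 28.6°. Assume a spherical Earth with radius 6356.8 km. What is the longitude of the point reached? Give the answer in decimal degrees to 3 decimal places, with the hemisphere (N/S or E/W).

TP-23: φ = -5.07889°, λ = +130.96222°
δ = d/R = 853.8/6356.8 = 0.134313 rad
φ₂ = arcsin(sin φ₁ cos δ + cos φ₁ sin δ cos θ)
   = arcsin(-0.08853·0.99099 + 0.99607·0.13391·0.87798) = 1.68351°
λ₂ = λ₁ + atan2(sin θ sin δ cos φ₁, cos δ − sin φ₁ sin φ₂) = 134.63907°

134.639°E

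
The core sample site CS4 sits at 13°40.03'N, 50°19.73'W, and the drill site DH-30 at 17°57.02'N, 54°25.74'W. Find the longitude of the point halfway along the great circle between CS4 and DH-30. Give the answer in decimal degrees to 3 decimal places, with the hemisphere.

52.357°W

CS4: φ = +13.66717°, λ = -50.32883°
DH-30: φ = +17.95033°, λ = -54.42900°
Bx = cos φ₂ cos Δλ = 0.948889,  By = cos φ₂ sin Δλ = -0.068020
φₘ = atan2(sin φ₁ + sin φ₂, √((cos φ₁ + Bx)² + By²)) = 15.81837°
λₘ = λ₁ + atan2(By, cos φ₁ + Bx) = -52.35720°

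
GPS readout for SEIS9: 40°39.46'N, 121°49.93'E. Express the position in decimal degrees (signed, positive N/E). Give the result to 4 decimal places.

lat: 40.6577° N → +40.6577°
lon: 121.8322° E → +121.8322°

+40.6577°, +121.8322°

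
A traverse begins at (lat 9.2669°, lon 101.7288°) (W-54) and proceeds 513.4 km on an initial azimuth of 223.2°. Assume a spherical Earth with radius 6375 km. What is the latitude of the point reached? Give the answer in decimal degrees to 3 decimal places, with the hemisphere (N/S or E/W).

δ = d/R = 513.4/6375 = 0.080533 rad
φ₂ = arcsin(sin φ₁ cos δ + cos φ₁ sin δ cos θ)
   = arcsin(0.16103·0.99676 + 0.98695·0.08045·-0.72897) = 5.89088°
λ₂ = λ₁ + atan2(sin θ sin δ cos φ₁, cos δ − sin φ₁ sin φ₂) = 98.55519°

5.891°N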